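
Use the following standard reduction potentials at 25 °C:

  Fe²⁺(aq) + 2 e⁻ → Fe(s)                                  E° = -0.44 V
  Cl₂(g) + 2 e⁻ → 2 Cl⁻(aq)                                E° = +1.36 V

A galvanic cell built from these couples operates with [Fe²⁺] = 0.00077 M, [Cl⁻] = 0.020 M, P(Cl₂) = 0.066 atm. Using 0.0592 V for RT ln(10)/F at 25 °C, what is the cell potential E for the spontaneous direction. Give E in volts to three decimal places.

Cl₂/Cl⁻ is the cathode (higher E°), Fe²⁺/Fe the anode: E°cell = +1.36 − (-0.44) = +1.80 V, n = 2.
Overall: Cl₂(g) + Fe(s) → 2 Cl⁻(aq) + Fe²⁺(aq)
Q = [Cl⁻]^2·[Fe²⁺] / (P(Cl₂)); log Q = -5.331.
E = E° − (0.0592/n) log Q = +1.80 − (0.0592/2)(-5.331) = +1.958 V.

+1.958 V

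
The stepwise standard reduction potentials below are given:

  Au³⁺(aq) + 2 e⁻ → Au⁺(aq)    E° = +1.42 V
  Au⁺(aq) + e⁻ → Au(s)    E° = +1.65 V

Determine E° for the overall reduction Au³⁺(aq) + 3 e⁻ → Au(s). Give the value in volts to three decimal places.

Standard free energies of sequential steps add: ΔG°₃ = ΔG°₁ + ΔG°₂, so n₃E°₃ = n₁E°₁ + n₂E°₂.
E°₃ = (2×+1.42 + 1×+1.65) / 3 = (+4.490) / 3 = +1.497 V.

+1.497 V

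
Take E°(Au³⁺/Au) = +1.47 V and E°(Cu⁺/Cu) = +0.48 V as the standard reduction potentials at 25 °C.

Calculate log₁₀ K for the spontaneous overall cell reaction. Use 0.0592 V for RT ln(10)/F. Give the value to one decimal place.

Cathode: Au³⁺/Au; anode: Cu⁺/Cu. E°cell = +0.99 V, n = 3.
log K = nE°cell / 0.0592 = (3)(+0.99) / 0.0592 = 50.2.

50.2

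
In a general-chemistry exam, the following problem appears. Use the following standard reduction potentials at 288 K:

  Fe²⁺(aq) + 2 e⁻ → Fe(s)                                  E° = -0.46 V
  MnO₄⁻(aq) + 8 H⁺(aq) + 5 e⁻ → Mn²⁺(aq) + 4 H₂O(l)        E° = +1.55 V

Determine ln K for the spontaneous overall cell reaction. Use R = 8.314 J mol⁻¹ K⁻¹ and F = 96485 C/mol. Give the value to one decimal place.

Cathode: MnO₄⁻/Mn²⁺; anode: Fe²⁺/Fe. E°cell = (+1.55) − (-0.46) = +2.01 V, with n = 10.
ΔG° = −nFE° = −RT ln K, so ln K = nFE°/(RT) = (10)(96485)(+2.01) / ((8.314)(288)) = 809.941.

809.9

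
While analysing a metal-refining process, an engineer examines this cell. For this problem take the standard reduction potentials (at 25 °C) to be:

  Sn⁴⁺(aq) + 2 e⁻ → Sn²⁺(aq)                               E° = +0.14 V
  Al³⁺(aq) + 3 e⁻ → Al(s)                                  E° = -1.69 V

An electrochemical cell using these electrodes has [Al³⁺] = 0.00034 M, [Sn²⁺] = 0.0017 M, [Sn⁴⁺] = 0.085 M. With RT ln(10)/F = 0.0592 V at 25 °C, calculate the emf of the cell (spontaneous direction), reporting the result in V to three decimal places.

+1.949 V

Sn⁴⁺/Sn²⁺ is the cathode (higher E°), Al³⁺/Al the anode: E°cell = +0.14 − (-1.69) = +1.83 V, n = 6.
Overall: 3 Sn⁴⁺(aq) + 2 Al(s) → 3 Sn²⁺(aq) + 2 Al³⁺(aq)
Q = [Sn²⁺]^3·[Al³⁺]^2 / ([Sn⁴⁺]^3); log Q = -12.034.
E = E° − (0.0592/n) log Q = +1.83 − (0.0592/6)(-12.034) = +1.949 V.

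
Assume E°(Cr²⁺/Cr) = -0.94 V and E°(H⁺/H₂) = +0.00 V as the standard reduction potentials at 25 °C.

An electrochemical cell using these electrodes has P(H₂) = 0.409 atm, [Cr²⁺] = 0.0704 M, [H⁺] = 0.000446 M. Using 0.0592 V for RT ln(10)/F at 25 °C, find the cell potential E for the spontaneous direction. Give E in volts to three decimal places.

+0.787 V

H⁺/H₂ is the cathode (higher E°), Cr²⁺/Cr the anode: E°cell = +0.00 − (-0.94) = +0.94 V, n = 2.
Overall: 2 H⁺(aq) + Cr(s) → H₂(g) + Cr²⁺(aq)
Q = P(H₂)·[Cr²⁺] / ([H⁺]^2); log Q = 5.161.
E = E° − (0.0592/n) log Q = +0.94 − (0.0592/2)(5.161) = +0.787 V.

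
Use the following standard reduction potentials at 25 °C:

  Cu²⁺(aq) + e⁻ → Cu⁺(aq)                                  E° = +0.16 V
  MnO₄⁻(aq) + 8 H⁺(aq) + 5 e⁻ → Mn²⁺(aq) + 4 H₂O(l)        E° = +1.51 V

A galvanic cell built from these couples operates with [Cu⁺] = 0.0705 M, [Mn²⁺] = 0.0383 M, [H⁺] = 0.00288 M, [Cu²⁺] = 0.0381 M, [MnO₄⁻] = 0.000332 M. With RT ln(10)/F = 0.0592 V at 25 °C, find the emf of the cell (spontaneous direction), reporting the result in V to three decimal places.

MnO₄⁻/Mn²⁺ is the cathode (higher E°), Cu²⁺/Cu⁺ the anode: E°cell = +1.51 − (+0.16) = +1.35 V, n = 5.
Overall: MnO₄⁻(aq) + 8 H⁺(aq) + 5 Cu⁺(aq) → Mn²⁺(aq) + 4 H₂O(l) + 5 Cu²⁺(aq)
Q = [Mn²⁺]·[Cu²⁺]^5 / ([MnO₄⁻]·[H⁺]^8·[Cu⁺]^5); log Q = 21.051.
E = E° − (0.0592/n) log Q = +1.35 − (0.0592/5)(21.051) = +1.101 V.

+1.101 V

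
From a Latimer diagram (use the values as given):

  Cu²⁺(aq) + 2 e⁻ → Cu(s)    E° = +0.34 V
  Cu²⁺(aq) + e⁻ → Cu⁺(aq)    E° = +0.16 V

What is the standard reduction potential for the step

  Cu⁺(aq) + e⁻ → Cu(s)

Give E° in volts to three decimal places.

Sequential free energies add, so n₃E°₃ = n₁E°₁ + n₂E°₂.
With n₃ = 2, and the known step contributing 1×(+0.16) V, the unknown satisfies 1·E° = 2×(+0.34) − 1×(+0.16) = +0.520.
E° = +0.520 / 1 = +0.520 V.

+0.520 V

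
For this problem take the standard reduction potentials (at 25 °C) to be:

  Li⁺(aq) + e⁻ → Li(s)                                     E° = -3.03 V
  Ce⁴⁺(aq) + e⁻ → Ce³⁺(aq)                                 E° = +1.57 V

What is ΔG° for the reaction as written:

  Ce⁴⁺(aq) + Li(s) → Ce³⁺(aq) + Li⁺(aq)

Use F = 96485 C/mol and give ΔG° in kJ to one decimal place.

As written, Ce⁴⁺/Ce³⁺ is reduced (cathode) and Li⁺/Li is oxidised (anode), so E°cell = (+1.57) − (-3.03) = +4.60 V.
Balancing electrons gives n = 1.
ΔG° = −nFE° = −(1)(96485)(+4.60) = -443,831 J = -443.8 kJ.

-443.8 kJ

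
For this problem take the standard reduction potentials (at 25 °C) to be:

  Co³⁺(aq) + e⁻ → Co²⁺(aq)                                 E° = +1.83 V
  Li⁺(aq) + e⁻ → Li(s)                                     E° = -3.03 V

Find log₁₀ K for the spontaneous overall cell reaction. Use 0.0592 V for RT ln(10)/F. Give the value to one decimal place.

Cathode: Co³⁺/Co²⁺; anode: Li⁺/Li. E°cell = +4.86 V, n = 1.
log K = nE°cell / 0.0592 = (1)(+4.86) / 0.0592 = 82.1.

82.1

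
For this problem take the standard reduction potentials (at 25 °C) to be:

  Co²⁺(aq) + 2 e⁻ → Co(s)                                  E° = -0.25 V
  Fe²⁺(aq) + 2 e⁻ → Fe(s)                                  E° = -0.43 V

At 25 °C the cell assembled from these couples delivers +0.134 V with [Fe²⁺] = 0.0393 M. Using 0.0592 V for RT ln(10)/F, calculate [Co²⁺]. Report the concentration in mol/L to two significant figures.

0.0011 M

Co²⁺/Co is the cathode, Fe²⁺/Fe the anode: E°cell = +0.18 V, n = 2.
Overall reaction: Co²⁺(aq) + Fe(s) → Co(s) + Fe²⁺(aq); Q = [Fe²⁺]^1/[Co²⁺]^1.
From E = E° − (0.0592/n) log Q: log Q = (E° − E)·n/0.0592 = (+0.18 − (+0.134))·2/0.0592 = 1.5541.
So 1·log[Co²⁺] = 1·log(0.0393) − log Q = -1.4056 − (1.5541) = -2.9597; [Co²⁺] = 10^(-2.9597) ≈ 0.0011 M.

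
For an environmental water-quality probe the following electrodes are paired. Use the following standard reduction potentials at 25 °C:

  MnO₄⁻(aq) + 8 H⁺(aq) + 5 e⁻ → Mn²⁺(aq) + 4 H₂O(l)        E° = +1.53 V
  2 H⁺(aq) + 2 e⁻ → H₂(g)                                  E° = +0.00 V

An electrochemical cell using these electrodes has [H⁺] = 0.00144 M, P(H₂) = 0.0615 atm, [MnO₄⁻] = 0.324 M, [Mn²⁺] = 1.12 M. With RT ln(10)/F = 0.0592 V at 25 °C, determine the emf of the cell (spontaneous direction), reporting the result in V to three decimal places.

MnO₄⁻/Mn²⁺ is the cathode (higher E°), H⁺/H₂ the anode: E°cell = +1.53 − (+0.00) = +1.53 V, n = 10.
Overall: 2 MnO₄⁻(aq) + 6 H⁺(aq) + 5 H₂(g) → 2 Mn²⁺(aq) + 8 H₂O(l)
Q = [Mn²⁺]^2 / ([MnO₄⁻]^2·[H⁺]^6·P(H₂)^5); log Q = 24.183.
E = E° − (0.0592/n) log Q = +1.53 − (0.0592/10)(24.183) = +1.387 V.

+1.387 V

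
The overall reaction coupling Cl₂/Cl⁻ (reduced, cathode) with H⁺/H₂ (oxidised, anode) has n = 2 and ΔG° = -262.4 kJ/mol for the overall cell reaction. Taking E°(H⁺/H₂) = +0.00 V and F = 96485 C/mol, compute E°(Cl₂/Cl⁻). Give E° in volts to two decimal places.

+1.36 V

E°cell = −ΔG°/(nF) = −(-262.4×10³)/((2)(96485)) = +1.360 V.
Since Cl₂/Cl⁻ is the cathode and H⁺/H₂ the anode, E°cell = E°(Cl₂/Cl⁻) − E°(H⁺/H₂).
So E°(Cl₂/Cl⁻) = E°cell + E°(H⁺/H₂) = +1.360 + (+0.00) = +1.36 V.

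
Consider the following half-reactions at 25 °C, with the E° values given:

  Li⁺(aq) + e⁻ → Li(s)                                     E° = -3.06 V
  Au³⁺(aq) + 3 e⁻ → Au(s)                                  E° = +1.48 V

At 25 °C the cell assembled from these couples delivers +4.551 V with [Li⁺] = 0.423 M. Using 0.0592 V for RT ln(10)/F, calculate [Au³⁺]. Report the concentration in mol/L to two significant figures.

Au³⁺/Au is the cathode, Li⁺/Li the anode: E°cell = +4.54 V, n = 3.
Overall reaction: Au³⁺(aq) + 3 Li(s) → Au(s) + 3 Li⁺(aq); Q = [Li⁺]^3/[Au³⁺]^1.
From E = E° − (0.0592/n) log Q: log Q = (E° − E)·n/0.0592 = (+4.54 − (+4.551))·3/0.0592 = -0.5574.
So 1·log[Au³⁺] = 3·log(0.423) − log Q = -1.1210 − (-0.5574) = -0.5636; [Au³⁺] = 10^(-0.5636) ≈ 0.27 M.

0.27 M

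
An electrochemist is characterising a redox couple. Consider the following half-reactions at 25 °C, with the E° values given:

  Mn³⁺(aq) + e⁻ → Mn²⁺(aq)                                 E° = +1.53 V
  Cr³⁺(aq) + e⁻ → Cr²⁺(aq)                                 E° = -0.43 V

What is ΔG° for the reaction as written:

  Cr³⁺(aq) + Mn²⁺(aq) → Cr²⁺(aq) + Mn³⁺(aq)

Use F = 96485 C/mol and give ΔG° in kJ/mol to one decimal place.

+189.1 kJ/mol

As written, Cr³⁺/Cr²⁺ is reduced (cathode) and Mn³⁺/Mn²⁺ is oxidised (anode), so E°cell = (-0.43) − (+1.53) = -1.96 V.
Balancing electrons gives n = 1.
ΔG° = −nFE° = −(1)(96485)(-1.96) = 189,111 J = +189.1 kJ/mol.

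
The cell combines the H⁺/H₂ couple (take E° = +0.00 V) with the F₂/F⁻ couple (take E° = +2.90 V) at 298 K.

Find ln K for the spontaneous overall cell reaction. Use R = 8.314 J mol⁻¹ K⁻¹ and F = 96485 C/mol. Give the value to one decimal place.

Cathode: F₂/F⁻; anode: H⁺/H₂. E°cell = (+2.90) − (+0.00) = +2.90 V, with n = 2.
ΔG° = −nFE° = −RT ln K, so ln K = nFE°/(RT) = (2)(96485)(+2.90) / ((8.314)(298)) = 225.872.

225.9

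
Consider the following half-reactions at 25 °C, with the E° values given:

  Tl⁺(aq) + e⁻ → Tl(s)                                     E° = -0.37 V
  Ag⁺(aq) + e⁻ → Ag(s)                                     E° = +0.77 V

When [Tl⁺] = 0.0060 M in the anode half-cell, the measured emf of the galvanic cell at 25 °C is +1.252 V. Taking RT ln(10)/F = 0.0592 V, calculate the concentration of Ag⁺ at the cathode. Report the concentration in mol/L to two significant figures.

0.47 M

Ag⁺/Ag is the cathode, Tl⁺/Tl the anode: E°cell = +1.14 V, n = 1.
Overall reaction: Ag⁺(aq) + Tl(s) → Ag(s) + Tl⁺(aq); Q = [Tl⁺]^1/[Ag⁺]^1.
From E = E° − (0.0592/n) log Q: log Q = (E° − E)·n/0.0592 = (+1.14 − (+1.252))·1/0.0592 = -1.8919.
So 1·log[Ag⁺] = 1·log(0.006) − log Q = -2.2218 − (-1.8919) = -0.3299; [Ag⁺] = 10^(-0.3299) ≈ 0.47 M.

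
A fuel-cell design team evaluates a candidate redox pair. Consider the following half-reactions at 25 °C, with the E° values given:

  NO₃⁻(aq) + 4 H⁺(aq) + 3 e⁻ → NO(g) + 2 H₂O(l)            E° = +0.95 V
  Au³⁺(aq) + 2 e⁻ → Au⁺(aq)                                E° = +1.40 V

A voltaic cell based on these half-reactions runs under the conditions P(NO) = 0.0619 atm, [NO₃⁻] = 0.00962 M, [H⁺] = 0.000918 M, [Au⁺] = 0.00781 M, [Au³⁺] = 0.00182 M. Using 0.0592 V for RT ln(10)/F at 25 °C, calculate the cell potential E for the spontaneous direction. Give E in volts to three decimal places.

Au³⁺/Au⁺ is the cathode (higher E°), NO₃⁻/NO the anode: E°cell = +1.40 − (+0.95) = +0.45 V, n = 6.
Overall: 3 Au³⁺(aq) + 2 NO(g) + 4 H₂O(l) → 3 Au⁺(aq) + 2 NO₃⁻(aq) + 8 H⁺(aq)
Q = [Au⁺]^3·[NO₃⁻]^2·[H⁺]^8 / ([Au³⁺]^3·P(NO)^2); log Q = -24.017.
E = E° − (0.0592/n) log Q = +0.45 − (0.0592/6)(-24.017) = +0.687 V.

+0.687 V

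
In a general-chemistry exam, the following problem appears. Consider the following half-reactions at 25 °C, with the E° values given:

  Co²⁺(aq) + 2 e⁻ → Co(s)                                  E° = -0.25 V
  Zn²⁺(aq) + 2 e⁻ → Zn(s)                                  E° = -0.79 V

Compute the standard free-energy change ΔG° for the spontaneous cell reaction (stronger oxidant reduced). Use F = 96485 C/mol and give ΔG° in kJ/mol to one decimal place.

-104.2 kJ/mol

Co²⁺/Co (E° = -0.25 V) is the cathode; Zn²⁺/Zn (E° = -0.79 V) is the anode, so E°cell = +0.54 V.
Balancing electrons gives n = 2 (lcm of 2 and 2).
ΔG° = −nFE° = −(2)(96485)(+0.54) = -104,204 J = -104.2 kJ/mol.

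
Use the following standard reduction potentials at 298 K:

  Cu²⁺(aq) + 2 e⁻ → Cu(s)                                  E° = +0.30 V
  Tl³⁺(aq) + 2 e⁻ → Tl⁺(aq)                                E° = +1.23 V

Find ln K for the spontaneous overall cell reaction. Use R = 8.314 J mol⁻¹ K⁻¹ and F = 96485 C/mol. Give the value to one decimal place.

72.4

Cathode: Tl³⁺/Tl⁺; anode: Cu²⁺/Cu. E°cell = (+1.23) − (+0.30) = +0.93 V, with n = 2.
ΔG° = −nFE° = −RT ln K, so ln K = nFE°/(RT) = (2)(96485)(+0.93) / ((8.314)(298)) = 72.435.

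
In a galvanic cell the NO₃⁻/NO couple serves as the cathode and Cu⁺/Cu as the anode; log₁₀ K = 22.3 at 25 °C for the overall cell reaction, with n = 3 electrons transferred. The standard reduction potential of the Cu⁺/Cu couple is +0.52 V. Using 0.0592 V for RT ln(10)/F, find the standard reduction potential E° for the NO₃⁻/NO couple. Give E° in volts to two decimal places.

E°cell = (0.0592/n)·log K = (0.0592/3)(22.3) = +0.440 V.
Since NO₃⁻/NO is the cathode and Cu⁺/Cu the anode, E°cell = E°(NO₃⁻/NO) − E°(Cu⁺/Cu).
So E°(NO₃⁻/NO) = E°cell + E°(Cu⁺/Cu) = +0.440 + (+0.52) = +0.96 V.

+0.96 V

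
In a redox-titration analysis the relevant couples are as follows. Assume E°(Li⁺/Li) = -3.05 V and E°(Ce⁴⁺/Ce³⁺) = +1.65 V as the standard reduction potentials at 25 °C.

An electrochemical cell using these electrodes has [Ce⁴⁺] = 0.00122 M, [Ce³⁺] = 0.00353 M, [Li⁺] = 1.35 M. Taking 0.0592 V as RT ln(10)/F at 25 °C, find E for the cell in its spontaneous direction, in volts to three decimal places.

+4.665 V

Ce⁴⁺/Ce³⁺ is the cathode (higher E°), Li⁺/Li the anode: E°cell = +1.65 − (-3.05) = +4.70 V, n = 1.
Overall: Ce⁴⁺(aq) + Li(s) → Ce³⁺(aq) + Li⁺(aq)
Q = [Ce³⁺]·[Li⁺] / ([Ce⁴⁺]); log Q = 0.592.
E = E° − (0.0592/n) log Q = +4.70 − (0.0592/1)(0.592) = +4.665 V.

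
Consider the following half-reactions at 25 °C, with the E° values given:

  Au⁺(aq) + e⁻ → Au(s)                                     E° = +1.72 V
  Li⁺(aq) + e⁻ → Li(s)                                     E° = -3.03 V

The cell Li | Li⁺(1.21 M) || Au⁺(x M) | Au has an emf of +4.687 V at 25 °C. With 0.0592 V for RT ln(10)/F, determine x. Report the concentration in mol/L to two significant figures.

Au⁺/Au is the cathode, Li⁺/Li the anode: E°cell = +4.75 V, n = 1.
Overall reaction: Au⁺(aq) + Li(s) → Au(s) + Li⁺(aq); Q = [Li⁺]^1/[Au⁺]^1.
From E = E° − (0.0592/n) log Q: log Q = (E° − E)·n/0.0592 = (+4.75 − (+4.687))·1/0.0592 = 1.0642.
So 1·log[Au⁺] = 1·log(1.21) − log Q = 0.0828 − (1.0642) = -0.9814; [Au⁺] = 10^(-0.9814) ≈ 0.10 M.

0.10 M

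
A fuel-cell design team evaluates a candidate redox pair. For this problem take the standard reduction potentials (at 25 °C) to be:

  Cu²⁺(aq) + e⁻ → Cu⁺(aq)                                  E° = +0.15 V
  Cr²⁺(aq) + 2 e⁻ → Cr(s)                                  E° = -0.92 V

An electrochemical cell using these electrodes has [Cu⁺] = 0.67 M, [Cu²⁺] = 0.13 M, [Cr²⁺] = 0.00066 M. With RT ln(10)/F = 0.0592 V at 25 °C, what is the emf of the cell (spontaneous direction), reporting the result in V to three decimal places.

+1.122 V

Cu²⁺/Cu⁺ is the cathode (higher E°), Cr²⁺/Cr the anode: E°cell = +0.15 − (-0.92) = +1.07 V, n = 2.
Overall: 2 Cu²⁺(aq) + Cr(s) → 2 Cu⁺(aq) + Cr²⁺(aq)
Q = [Cu⁺]^2·[Cr²⁺] / ([Cu²⁺]^2); log Q = -1.756.
E = E° − (0.0592/n) log Q = +1.07 − (0.0592/2)(-1.756) = +1.122 V.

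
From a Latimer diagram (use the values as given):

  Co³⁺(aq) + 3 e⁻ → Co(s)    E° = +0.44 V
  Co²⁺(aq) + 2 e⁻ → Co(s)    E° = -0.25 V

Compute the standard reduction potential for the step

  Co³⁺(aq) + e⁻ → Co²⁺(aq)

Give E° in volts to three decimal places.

Sequential free energies add, so n₃E°₃ = n₁E°₁ + n₂E°₂.
With n₃ = 3, and the known step contributing 2×(-0.25) V, the unknown satisfies 1·E° = 3×(+0.44) − 2×(-0.25) = +1.820.
E° = +1.820 / 1 = +1.820 V.

+1.820 V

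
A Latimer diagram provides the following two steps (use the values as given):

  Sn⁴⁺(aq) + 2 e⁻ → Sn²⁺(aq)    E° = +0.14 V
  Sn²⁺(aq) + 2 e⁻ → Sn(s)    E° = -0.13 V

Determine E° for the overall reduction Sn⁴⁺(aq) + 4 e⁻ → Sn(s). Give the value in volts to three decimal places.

+0.005 V

Since ΔG° = −nFE° is additive over sequential reductions, n₃E°₃ = n₁E°₁ + n₂E°₂.
E°₃ = (2×+0.14 + 2×-0.13) / 4 = (+0.020) / 4 = +0.005 V.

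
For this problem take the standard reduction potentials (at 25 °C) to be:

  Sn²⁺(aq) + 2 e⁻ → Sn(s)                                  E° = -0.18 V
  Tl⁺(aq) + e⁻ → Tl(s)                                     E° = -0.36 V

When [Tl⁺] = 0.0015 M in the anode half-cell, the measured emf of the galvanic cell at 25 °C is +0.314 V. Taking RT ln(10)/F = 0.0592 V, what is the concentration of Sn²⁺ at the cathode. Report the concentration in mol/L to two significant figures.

0.076 M

Sn²⁺/Sn is the cathode, Tl⁺/Tl the anode: E°cell = +0.18 V, n = 2.
Overall reaction: Sn²⁺(aq) + 2 Tl(s) → Sn(s) + 2 Tl⁺(aq); Q = [Tl⁺]^2/[Sn²⁺]^1.
From E = E° − (0.0592/n) log Q: log Q = (E° − E)·n/0.0592 = (+0.18 − (+0.314))·2/0.0592 = -4.5270.
So 1·log[Sn²⁺] = 2·log(0.0015) − log Q = -5.6478 − (-4.5270) = -1.1208; [Sn²⁺] = 10^(-1.1208) ≈ 0.076 M.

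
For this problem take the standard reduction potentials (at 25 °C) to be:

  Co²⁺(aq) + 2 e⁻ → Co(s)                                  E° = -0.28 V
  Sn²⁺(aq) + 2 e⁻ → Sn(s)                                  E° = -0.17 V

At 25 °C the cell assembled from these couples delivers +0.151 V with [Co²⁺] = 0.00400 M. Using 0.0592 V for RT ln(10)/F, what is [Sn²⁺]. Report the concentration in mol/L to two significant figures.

0.097 M

Sn²⁺/Sn is the cathode, Co²⁺/Co the anode: E°cell = +0.11 V, n = 2.
Overall reaction: Sn²⁺(aq) + Co(s) → Sn(s) + Co²⁺(aq); Q = [Co²⁺]^1/[Sn²⁺]^1.
From E = E° − (0.0592/n) log Q: log Q = (E° − E)·n/0.0592 = (+0.11 − (+0.151))·2/0.0592 = -1.3851.
So 1·log[Sn²⁺] = 1·log(0.004) − log Q = -2.3979 − (-1.3851) = -1.0128; [Sn²⁺] = 10^(-1.0128) ≈ 0.097 M.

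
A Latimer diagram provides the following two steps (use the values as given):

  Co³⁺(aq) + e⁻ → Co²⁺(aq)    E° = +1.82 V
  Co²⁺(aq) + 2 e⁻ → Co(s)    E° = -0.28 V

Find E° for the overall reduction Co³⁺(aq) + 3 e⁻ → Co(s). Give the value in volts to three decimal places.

+0.420 V

Since ΔG° = −nFE° is additive over sequential reductions, n₃E°₃ = n₁E°₁ + n₂E°₂.
E°₃ = (1×+1.82 + 2×-0.28) / 3 = (+1.260) / 3 = +0.420 V.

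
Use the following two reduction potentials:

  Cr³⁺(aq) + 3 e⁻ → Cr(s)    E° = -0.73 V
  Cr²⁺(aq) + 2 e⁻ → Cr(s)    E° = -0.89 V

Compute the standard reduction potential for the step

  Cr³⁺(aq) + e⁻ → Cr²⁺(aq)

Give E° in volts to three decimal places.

Sequential free energies add, so n₃E°₃ = n₁E°₁ + n₂E°₂.
With n₃ = 3, and the known step contributing 2×(-0.89) V, the unknown satisfies 1·E° = 3×(-0.73) − 2×(-0.89) = -0.410.
E° = -0.410 / 1 = -0.410 V.

-0.410 V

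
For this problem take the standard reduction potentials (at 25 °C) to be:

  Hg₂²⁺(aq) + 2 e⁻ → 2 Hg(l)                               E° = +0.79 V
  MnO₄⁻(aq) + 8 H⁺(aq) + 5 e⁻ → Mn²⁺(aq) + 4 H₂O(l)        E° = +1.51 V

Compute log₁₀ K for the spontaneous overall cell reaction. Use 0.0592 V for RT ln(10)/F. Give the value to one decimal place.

Cathode: MnO₄⁻/Mn²⁺; anode: Hg₂²⁺/Hg. E°cell = +0.72 V, n = 10.
log K = nE°cell / 0.0592 = (10)(+0.72) / 0.0592 = 121.6.

121.6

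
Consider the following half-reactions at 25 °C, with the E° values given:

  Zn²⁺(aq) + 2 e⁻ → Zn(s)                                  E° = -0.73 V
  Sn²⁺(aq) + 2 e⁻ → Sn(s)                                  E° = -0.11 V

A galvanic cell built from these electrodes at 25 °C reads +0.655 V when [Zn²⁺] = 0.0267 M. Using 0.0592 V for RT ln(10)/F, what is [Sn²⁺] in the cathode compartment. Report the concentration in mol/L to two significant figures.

Sn²⁺/Sn is the cathode, Zn²⁺/Zn the anode: E°cell = +0.62 V, n = 2.
Overall reaction: Sn²⁺(aq) + Zn(s) → Sn(s) + Zn²⁺(aq); Q = [Zn²⁺]^1/[Sn²⁺]^1.
From E = E° − (0.0592/n) log Q: log Q = (E° − E)·n/0.0592 = (+0.62 − (+0.655))·2/0.0592 = -1.1824.
So 1·log[Sn²⁺] = 1·log(0.0267) − log Q = -1.5735 − (-1.1824) = -0.3911; [Sn²⁺] = 10^(-0.3911) ≈ 0.41 M.

0.41 M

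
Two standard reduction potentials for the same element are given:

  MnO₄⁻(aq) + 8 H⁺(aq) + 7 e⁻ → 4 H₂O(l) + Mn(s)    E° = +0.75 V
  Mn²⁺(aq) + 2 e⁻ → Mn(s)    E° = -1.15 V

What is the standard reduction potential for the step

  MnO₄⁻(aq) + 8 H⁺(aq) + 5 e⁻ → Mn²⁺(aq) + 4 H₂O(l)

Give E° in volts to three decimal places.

Sequential free energies add, so n₃E°₃ = n₁E°₁ + n₂E°₂.
With n₃ = 7, and the known step contributing 2×(-1.15) V, the unknown satisfies 5·E° = 7×(+0.75) − 2×(-1.15) = +7.550.
E° = +7.550 / 5 = +1.510 V.

+1.510 V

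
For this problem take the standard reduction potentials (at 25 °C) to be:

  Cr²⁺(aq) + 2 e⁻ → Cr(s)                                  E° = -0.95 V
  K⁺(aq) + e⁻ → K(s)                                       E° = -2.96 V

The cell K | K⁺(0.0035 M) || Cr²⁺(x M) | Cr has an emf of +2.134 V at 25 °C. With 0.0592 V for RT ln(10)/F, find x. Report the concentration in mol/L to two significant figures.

0.19 M

Cr²⁺/Cr is the cathode, K⁺/K the anode: E°cell = +2.01 V, n = 2.
Overall reaction: Cr²⁺(aq) + 2 K(s) → Cr(s) + 2 K⁺(aq); Q = [K⁺]^2/[Cr²⁺]^1.
From E = E° − (0.0592/n) log Q: log Q = (E° − E)·n/0.0592 = (+2.01 − (+2.134))·2/0.0592 = -4.1892.
So 1·log[Cr²⁺] = 2·log(0.0035) − log Q = -4.9119 − (-4.1892) = -0.7227; [Cr²⁺] = 10^(-0.7227) ≈ 0.19 M.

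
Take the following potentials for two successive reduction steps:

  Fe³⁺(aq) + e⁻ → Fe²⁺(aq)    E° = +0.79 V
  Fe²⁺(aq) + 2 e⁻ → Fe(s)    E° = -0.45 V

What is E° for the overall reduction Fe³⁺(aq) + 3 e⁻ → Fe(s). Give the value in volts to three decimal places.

-0.037 V

Since ΔG° = −nFE° is additive over sequential reductions, n₃E°₃ = n₁E°₁ + n₂E°₂.
E°₃ = (1×+0.79 + 2×-0.45) / 3 = (-0.110) / 3 = -0.037 V.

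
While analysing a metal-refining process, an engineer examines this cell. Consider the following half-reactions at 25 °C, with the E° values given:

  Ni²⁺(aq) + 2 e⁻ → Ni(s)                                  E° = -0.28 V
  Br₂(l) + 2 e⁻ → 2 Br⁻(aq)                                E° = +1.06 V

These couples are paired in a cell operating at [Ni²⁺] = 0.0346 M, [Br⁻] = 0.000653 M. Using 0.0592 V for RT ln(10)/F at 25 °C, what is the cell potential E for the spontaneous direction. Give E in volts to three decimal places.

+1.572 V

Br₂/Br⁻ is the cathode (higher E°), Ni²⁺/Ni the anode: E°cell = +1.06 − (-0.28) = +1.34 V, n = 2.
Overall: Br₂(l) + Ni(s) → 2 Br⁻(aq) + Ni²⁺(aq)
Q = [Br⁻]^2·[Ni²⁺]; log Q = -7.831.
E = E° − (0.0592/n) log Q = +1.34 − (0.0592/2)(-7.831) = +1.572 V.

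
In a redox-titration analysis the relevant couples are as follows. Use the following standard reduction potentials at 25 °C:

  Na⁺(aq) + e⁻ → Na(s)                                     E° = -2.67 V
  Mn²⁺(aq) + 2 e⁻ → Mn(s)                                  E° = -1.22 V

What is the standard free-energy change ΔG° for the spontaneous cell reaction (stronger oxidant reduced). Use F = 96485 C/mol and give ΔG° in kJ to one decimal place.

-279.8 kJ

Mn²⁺/Mn (E° = -1.22 V) is the cathode; Na⁺/Na (E° = -2.67 V) is the anode, so E°cell = +1.45 V.
Balancing electrons gives n = 2 (lcm of 2 and 1).
ΔG° = −nFE° = −(2)(96485)(+1.45) = -279,806 J = -279.8 kJ.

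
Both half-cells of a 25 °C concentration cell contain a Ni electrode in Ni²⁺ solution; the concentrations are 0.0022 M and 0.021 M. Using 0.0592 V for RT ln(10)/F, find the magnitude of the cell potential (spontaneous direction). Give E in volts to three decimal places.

+0.029 V

For a concentration cell E°cell = 0. The 0.021 M side is the cathode (reduction is favoured where [Ni²⁺] is higher).
With n = 2, E = −(0.0592/2) log([Ni²⁺]ₐₙ/[Ni²⁺]꜀ₐₜ) = −(0.0592/2) log(0.0022/0.021) = −(0.0592/2)(-0.980) = +0.029 V.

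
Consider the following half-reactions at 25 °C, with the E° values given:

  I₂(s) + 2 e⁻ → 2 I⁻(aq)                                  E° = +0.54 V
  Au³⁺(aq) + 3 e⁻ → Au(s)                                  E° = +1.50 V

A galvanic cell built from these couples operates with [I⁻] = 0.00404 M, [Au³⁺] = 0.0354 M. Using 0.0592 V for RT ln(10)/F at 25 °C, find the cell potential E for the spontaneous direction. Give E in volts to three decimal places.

Au³⁺/Au is the cathode (higher E°), I₂/I⁻ the anode: E°cell = +1.50 − (+0.54) = +0.96 V, n = 6.
Overall: 2 Au³⁺(aq) + 6 I⁻(aq) → 2 Au(s) + 3 I₂(s)
Q = 1 / ([Au³⁺]^2·[I⁻]^6); log Q = 17.264.
E = E° − (0.0592/n) log Q = +0.96 − (0.0592/6)(17.264) = +0.790 V.

+0.790 V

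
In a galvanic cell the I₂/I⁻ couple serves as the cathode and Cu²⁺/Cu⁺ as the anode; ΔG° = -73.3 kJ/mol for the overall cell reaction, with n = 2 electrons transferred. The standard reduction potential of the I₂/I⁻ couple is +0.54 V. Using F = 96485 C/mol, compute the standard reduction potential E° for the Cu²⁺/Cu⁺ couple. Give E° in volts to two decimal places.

+0.16 V

E°cell = −ΔG°/(nF) = −(-73.3×10³)/((2)(96485)) = +0.380 V.
Since I₂/I⁻ is the cathode and Cu²⁺/Cu⁺ the anode, E°cell = E°(I₂/I⁻) − E°(Cu²⁺/Cu⁺).
So E°(Cu²⁺/Cu⁺) = E°(I₂/I⁻) − E°cell = (+0.54) − (+0.380) = +0.16 V.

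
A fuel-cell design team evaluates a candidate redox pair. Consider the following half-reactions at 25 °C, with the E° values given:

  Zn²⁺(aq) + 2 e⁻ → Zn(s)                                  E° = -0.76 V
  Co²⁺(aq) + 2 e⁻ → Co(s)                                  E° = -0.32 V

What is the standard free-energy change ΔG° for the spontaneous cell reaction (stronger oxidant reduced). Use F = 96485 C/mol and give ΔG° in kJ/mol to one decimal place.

-84.9 kJ/mol

Co²⁺/Co (E° = -0.32 V) is the cathode; Zn²⁺/Zn (E° = -0.76 V) is the anode, so E°cell = +0.44 V.
Balancing electrons gives n = 2 (lcm of 2 and 2).
ΔG° = −nFE° = −(2)(96485)(+0.44) = -84,907 J = -84.9 kJ/mol.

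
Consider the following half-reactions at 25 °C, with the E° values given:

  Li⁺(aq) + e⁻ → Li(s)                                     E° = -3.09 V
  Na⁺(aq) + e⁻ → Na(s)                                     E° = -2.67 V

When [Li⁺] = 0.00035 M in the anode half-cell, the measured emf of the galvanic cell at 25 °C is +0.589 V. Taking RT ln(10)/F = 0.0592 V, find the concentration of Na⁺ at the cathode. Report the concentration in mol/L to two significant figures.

Na⁺/Na is the cathode, Li⁺/Li the anode: E°cell = +0.42 V, n = 1.
Overall reaction: Na⁺(aq) + Li(s) → Na(s) + Li⁺(aq); Q = [Li⁺]^1/[Na⁺]^1.
From E = E° − (0.0592/n) log Q: log Q = (E° − E)·n/0.0592 = (+0.42 − (+0.589))·1/0.0592 = -2.8547.
So 1·log[Na⁺] = 1·log(0.00035) − log Q = -3.4559 − (-2.8547) = -0.6012; [Na⁺] = 10^(-0.6012) ≈ 0.25 M.

0.25 M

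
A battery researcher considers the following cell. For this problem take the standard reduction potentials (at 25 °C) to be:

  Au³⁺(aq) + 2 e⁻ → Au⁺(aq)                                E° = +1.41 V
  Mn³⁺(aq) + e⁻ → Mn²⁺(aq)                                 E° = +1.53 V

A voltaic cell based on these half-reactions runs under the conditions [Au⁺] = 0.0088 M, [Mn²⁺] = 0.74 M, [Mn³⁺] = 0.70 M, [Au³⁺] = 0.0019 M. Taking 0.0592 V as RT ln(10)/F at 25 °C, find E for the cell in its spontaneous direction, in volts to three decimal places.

Mn³⁺/Mn²⁺ is the cathode (higher E°), Au³⁺/Au⁺ the anode: E°cell = +1.53 − (+1.41) = +0.12 V, n = 2.
Overall: 2 Mn³⁺(aq) + Au⁺(aq) → 2 Mn²⁺(aq) + Au³⁺(aq)
Q = [Mn²⁺]^2·[Au³⁺] / ([Mn³⁺]^2·[Au⁺]); log Q = -0.617.
E = E° − (0.0592/n) log Q = +0.12 − (0.0592/2)(-0.617) = +0.138 V.

+0.138 V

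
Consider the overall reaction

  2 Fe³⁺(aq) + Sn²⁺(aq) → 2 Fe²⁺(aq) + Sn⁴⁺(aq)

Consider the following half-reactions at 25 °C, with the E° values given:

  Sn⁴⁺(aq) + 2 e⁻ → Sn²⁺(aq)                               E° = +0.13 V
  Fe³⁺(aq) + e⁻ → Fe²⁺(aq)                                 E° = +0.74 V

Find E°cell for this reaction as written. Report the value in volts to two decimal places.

The Fe³⁺/Fe²⁺ couple has the higher reduction potential, so it is the cathode; Sn⁴⁺/Sn²⁺ is oxidised at the anode.
E°cell = E°(cathode) − E°(anode) = (+0.74) − (+0.13) = +0.61 V.

+0.61 V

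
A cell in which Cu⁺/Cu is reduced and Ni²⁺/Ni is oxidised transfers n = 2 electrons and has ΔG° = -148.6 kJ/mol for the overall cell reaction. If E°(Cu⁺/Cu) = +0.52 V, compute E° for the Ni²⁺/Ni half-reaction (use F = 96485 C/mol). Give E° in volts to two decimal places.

-0.25 V

E°cell = −ΔG°/(nF) = −(-148.6×10³)/((2)(96485)) = +0.770 V.
Since Cu⁺/Cu is the cathode and Ni²⁺/Ni the anode, E°cell = E°(Cu⁺/Cu) − E°(Ni²⁺/Ni).
So E°(Ni²⁺/Ni) = E°(Cu⁺/Cu) − E°cell = (+0.52) − (+0.770) = -0.25 V.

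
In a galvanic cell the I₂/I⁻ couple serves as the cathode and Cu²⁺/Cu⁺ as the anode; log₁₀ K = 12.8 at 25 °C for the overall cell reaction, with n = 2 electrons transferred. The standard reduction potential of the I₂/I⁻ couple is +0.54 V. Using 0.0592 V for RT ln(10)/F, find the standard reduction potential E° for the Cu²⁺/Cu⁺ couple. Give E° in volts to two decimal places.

+0.16 V

E°cell = (0.0592/n)·log K = (0.0592/2)(12.8) = +0.379 V.
Since I₂/I⁻ is the cathode and Cu²⁺/Cu⁺ the anode, E°cell = E°(I₂/I⁻) − E°(Cu²⁺/Cu⁺).
So E°(Cu²⁺/Cu⁺) = E°(I₂/I⁻) − E°cell = (+0.54) − (+0.379) = +0.16 V.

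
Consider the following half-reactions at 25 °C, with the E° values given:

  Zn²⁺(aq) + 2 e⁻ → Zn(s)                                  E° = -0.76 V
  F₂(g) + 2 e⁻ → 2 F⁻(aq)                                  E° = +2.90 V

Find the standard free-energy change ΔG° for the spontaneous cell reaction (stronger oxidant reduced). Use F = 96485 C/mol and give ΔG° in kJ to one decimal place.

-706.3 kJ

F₂/F⁻ (E° = +2.90 V) is the cathode; Zn²⁺/Zn (E° = -0.76 V) is the anode, so E°cell = +3.66 V.
Balancing electrons gives n = 2 (lcm of 2 and 2).
ΔG° = −nFE° = −(2)(96485)(+3.66) = -706,270 J = -706.3 kJ.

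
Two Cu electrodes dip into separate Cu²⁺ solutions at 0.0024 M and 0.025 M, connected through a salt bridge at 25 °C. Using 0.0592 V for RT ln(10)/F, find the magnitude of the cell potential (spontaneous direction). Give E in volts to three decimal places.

For a concentration cell E°cell = 0. The 0.025 M side is the cathode (reduction is favoured where [Cu²⁺] is higher).
With n = 2, E = −(0.0592/2) log([Cu²⁺]ₐₙ/[Cu²⁺]꜀ₐₜ) = −(0.0592/2) log(0.0024/0.025) = −(0.0592/2)(-1.018) = +0.030 V.

+0.030 V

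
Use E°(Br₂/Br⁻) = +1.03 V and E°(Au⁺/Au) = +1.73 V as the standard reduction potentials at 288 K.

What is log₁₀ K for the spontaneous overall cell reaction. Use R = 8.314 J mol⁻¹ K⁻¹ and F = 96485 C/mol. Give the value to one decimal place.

24.5

Cathode: Au⁺/Au; anode: Br₂/Br⁻. E°cell = (+1.73) − (+1.03) = +0.70 V, with n = 2.
ΔG° = −nFE° = −RT ln K, so ln K = nFE°/(RT) = (2)(96485)(+0.70) / ((8.314)(288)) = 56.414.
log₁₀ K = 56.414 / ln 10 = 24.5.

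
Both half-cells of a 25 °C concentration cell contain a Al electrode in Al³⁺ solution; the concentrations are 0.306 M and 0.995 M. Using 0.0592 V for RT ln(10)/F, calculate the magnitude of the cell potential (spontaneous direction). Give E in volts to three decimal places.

For a concentration cell E°cell = 0. The 0.995 M side is the cathode (reduction is favoured where [Al³⁺] is higher).
With n = 3, E = −(0.0592/3) log([Al³⁺]ₐₙ/[Al³⁺]꜀ₐₜ) = −(0.0592/3) log(0.306/0.995) = −(0.0592/3)(-0.512) = +0.010 V.

+0.010 V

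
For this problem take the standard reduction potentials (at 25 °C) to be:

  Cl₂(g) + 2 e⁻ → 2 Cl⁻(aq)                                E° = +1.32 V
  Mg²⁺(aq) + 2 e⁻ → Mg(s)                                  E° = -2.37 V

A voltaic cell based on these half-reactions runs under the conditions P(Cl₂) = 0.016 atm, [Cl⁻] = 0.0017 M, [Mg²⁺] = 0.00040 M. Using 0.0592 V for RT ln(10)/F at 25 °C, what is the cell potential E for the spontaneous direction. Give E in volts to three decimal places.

Cl₂/Cl⁻ is the cathode (higher E°), Mg²⁺/Mg the anode: E°cell = +1.32 − (-2.37) = +3.69 V, n = 2.
Overall: Cl₂(g) + Mg(s) → 2 Cl⁻(aq) + Mg²⁺(aq)
Q = [Cl⁻]^2·[Mg²⁺] / (P(Cl₂)); log Q = -7.141.
E = E° − (0.0592/n) log Q = +3.69 − (0.0592/2)(-7.141) = +3.901 V.

+3.901 V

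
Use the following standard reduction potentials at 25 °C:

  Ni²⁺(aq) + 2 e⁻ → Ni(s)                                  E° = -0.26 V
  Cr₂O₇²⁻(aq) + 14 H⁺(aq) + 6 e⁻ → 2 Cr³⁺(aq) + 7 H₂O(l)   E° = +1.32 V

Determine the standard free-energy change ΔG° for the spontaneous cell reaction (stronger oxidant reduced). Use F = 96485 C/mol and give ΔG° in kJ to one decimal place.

Cr₂O₇²⁻/Cr³⁺ (E° = +1.32 V) is the cathode; Ni²⁺/Ni (E° = -0.26 V) is the anode, so E°cell = +1.58 V.
Balancing electrons gives n = 6 (lcm of 6 and 2).
ΔG° = −nFE° = −(6)(96485)(+1.58) = -914,678 J = -914.7 kJ.

-914.7 kJ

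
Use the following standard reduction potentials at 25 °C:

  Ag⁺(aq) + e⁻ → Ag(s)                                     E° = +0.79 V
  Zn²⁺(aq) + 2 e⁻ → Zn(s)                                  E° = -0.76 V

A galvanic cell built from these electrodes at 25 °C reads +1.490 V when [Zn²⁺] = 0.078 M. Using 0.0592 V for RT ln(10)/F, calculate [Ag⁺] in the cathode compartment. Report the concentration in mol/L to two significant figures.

Ag⁺/Ag is the cathode, Zn²⁺/Zn the anode: E°cell = +1.55 V, n = 2.
Overall reaction: 2 Ag⁺(aq) + Zn(s) → 2 Ag(s) + Zn²⁺(aq); Q = [Zn²⁺]^1/[Ag⁺]^2.
From E = E° − (0.0592/n) log Q: log Q = (E° − E)·n/0.0592 = (+1.55 − (+1.490))·2/0.0592 = 2.0270.
So 2·log[Ag⁺] = 1·log(0.078) − log Q = -1.1079 − (2.0270) = -3.1349; log[Ag⁺] = -3.1349 / 2 = -1.5675; [Ag⁺] = 10^(-1.5675) ≈ 0.027 M.

0.027 M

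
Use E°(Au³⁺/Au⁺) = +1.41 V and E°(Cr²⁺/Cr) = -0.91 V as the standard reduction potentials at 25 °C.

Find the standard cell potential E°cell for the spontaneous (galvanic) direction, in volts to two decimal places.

The Au³⁺/Au⁺ couple has the higher reduction potential, so it is the cathode; Cr²⁺/Cr is oxidised at the anode.
E°cell = E°(cathode) − E°(anode) = (+1.41) − (-0.91) = +2.32 V.
Since E°cell > 0, the reaction is spontaneous under standard conditions.

+2.32 V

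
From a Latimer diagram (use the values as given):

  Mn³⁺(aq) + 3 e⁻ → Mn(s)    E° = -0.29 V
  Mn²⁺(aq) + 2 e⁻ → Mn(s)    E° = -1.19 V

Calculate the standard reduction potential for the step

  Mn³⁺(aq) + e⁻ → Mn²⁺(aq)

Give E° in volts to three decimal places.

Sequential free energies add, so n₃E°₃ = n₁E°₁ + n₂E°₂.
With n₃ = 3, and the known step contributing 2×(-1.19) V, the unknown satisfies 1·E° = 3×(-0.29) − 2×(-1.19) = +1.510.
E° = +1.510 / 1 = +1.510 V.

+1.510 V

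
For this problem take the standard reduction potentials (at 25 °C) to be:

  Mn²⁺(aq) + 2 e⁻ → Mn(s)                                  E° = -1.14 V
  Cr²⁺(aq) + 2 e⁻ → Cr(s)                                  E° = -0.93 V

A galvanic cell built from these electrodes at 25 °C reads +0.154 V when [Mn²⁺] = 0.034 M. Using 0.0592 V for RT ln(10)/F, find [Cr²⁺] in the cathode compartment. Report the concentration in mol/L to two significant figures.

0.00044 M

Cr²⁺/Cr is the cathode, Mn²⁺/Mn the anode: E°cell = +0.21 V, n = 2.
Overall reaction: Cr²⁺(aq) + Mn(s) → Cr(s) + Mn²⁺(aq); Q = [Mn²⁺]^1/[Cr²⁺]^1.
From E = E° − (0.0592/n) log Q: log Q = (E° − E)·n/0.0592 = (+0.21 − (+0.154))·2/0.0592 = 1.8919.
So 1·log[Cr²⁺] = 1·log(0.034) − log Q = -1.4685 − (1.8919) = -3.3604; [Cr²⁺] = 10^(-3.3604) ≈ 0.00044 M.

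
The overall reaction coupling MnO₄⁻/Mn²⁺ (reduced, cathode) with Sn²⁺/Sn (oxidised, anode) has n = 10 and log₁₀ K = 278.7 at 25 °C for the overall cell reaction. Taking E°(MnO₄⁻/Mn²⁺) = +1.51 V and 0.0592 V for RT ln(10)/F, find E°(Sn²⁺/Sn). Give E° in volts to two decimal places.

E°cell = (0.0592/n)·log K = (0.0592/10)(278.7) = +1.650 V.
Since MnO₄⁻/Mn²⁺ is the cathode and Sn²⁺/Sn the anode, E°cell = E°(MnO₄⁻/Mn²⁺) − E°(Sn²⁺/Sn).
So E°(Sn²⁺/Sn) = E°(MnO₄⁻/Mn²⁺) − E°cell = (+1.51) − (+1.650) = -0.14 V.

-0.14 V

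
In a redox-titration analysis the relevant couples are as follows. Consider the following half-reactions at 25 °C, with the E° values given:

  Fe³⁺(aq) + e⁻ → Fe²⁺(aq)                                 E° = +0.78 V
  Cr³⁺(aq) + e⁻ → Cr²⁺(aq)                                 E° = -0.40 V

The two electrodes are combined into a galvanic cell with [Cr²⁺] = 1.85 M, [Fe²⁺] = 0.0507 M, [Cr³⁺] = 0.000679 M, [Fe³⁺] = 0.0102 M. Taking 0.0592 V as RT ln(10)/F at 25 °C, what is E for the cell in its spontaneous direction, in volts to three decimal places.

+1.342 V

Fe³⁺/Fe²⁺ is the cathode (higher E°), Cr³⁺/Cr²⁺ the anode: E°cell = +0.78 − (-0.40) = +1.18 V, n = 1.
Overall: Fe³⁺(aq) + Cr²⁺(aq) → Fe²⁺(aq) + Cr³⁺(aq)
Q = [Fe²⁺]·[Cr³⁺] / ([Fe³⁺]·[Cr²⁺]); log Q = -2.739.
E = E° − (0.0592/n) log Q = +1.18 − (0.0592/1)(-2.739) = +1.342 V.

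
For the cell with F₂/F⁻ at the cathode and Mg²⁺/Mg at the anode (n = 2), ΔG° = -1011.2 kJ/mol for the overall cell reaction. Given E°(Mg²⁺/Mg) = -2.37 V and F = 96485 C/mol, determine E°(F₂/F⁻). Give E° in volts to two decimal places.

E°cell = −ΔG°/(nF) = −(-1011.2×10³)/((2)(96485)) = +5.240 V.
Since F₂/F⁻ is the cathode and Mg²⁺/Mg the anode, E°cell = E°(F₂/F⁻) − E°(Mg²⁺/Mg).
So E°(F₂/F⁻) = E°cell + E°(Mg²⁺/Mg) = +5.240 + (-2.37) = +2.87 V.

+2.87 V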